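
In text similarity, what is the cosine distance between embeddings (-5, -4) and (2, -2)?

With u = (-5, -4), v = (2, -2):
u·v = (-5)·2 + (-4)·(-2) = (-10) + 8 = -2.
|u| = √((-5)² + (-4)²) = √41, |v| = √(2² + (-2)²) = √8, so |u||v| = √(41·8) = √328.
cos θ = (u·v)/(|u||v|) = -2/√328 ≈ -0.1104
Cosine distance = 1 - cos θ ≈ 1 - (-0.1104) = 1.1104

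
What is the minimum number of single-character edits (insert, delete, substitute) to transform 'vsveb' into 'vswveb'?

Let D[i][j] be the edit distance between the first i characters of 'vsveb' and the first j characters of 'vswveb', with D[i][0] = i, D[0][j] = j, and D[i][j] = D[i-1][j-1] if the characters match, else 1 + min(D[i-1][j], D[i][j-1], D[i-1][j-1]). Filling the table (rows: prefixes of 'vsveb', columns: prefixes of 'vswveb'):
     ε  v  s  w  v  e  b
  ε  0  1  2  3  4  5  6
  v  1  0  1  2  3  4  5
  s  2  1  0  1  2  3  4
  v  3  2  1  1  1  2  3
  e  4  3  2  2  2  1  2
  b  5  4  3  3  3  2  1
The bottom-right entry gives D[5][6] = 1, so no sequence of fewer than 1 edit works. Backtracking through the table gives one optimal edit sequence (1 edit):
  vsveb → vswveb (ins w @3)
Edit distance = 1.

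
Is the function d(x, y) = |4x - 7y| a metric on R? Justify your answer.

No. d fails symmetry: d(2, 9) = |4·2 - 7·9| = |-55| = 55, but d(9, 2) = |4·9 - 7·2| = |22| = 22. Since 55 ≠ 22, d(x,y) ≠ d(y,x) in general.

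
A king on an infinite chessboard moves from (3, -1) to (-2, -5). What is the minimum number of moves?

max(|x_i - y_i|) = max(|3 - (-2)|, |-1 - (-5)|) = max(5, 4) = 5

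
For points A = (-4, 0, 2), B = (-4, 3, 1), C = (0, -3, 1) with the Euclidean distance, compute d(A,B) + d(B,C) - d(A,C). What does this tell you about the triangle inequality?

d(A,B) = √(0² + 3² + 1²) = √10 ≈ 3.1623, d(B,C) = √(4² + 6² + 0²) = √52 ≈ 7.2111, d(A,C) = √(4² + 3² + 1²) = √26 ≈ 5.099.
d(A,B) + d(B,C) - d(A,C) = 3.1623 + 7.2111 - 5.099 = 10.3734 - 5.099 = 5.2744 (to 4 decimal places). This is ≥ 0, so the triangle inequality holds for these points.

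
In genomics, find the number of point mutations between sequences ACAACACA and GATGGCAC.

Differing positions: 1, 2, 3, 4, 5, 6, 7, 8. Hamming distance = 8.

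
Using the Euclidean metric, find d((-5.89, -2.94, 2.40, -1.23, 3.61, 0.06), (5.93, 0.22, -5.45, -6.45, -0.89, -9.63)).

√(Σ(x_i - y_i)²) = √((-5.89 - 5.93)² + (-2.94 - 0.22)² + (2.4 - (-5.45))² + (-1.23 - (-6.45))² + (3.61 - (-0.89))² + (0.06 - (-9.63))²)
= √((-11.82)² + (-3.16)² + 7.85² + 5.22² + 4.5² + 9.69²) = √(139.7124 + 9.9856 + 61.6225 + 27.2484 + 20.25 + 93.8961) = √352.715 ≈ 18.7807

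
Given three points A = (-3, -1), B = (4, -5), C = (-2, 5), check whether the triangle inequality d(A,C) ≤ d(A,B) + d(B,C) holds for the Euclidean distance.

d(A,B) = √(7² + 4²) = √65 ≈ 8.0623, d(B,C) = √(6² + 10²) = √136 ≈ 11.6619, d(A,C) = √(1² + 6²) = √37 ≈ 6.0828.
d(A,C) ≈ 6.0828 ≤ 8.0623 + 11.6619 = 19.7242. Triangle inequality is satisfied.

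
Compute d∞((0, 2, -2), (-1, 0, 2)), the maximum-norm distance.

max(|x_i - y_i|) = max(|0 - (-1)|, |2 - 0|, |-2 - 2|) = max(1, 2, 4) = 4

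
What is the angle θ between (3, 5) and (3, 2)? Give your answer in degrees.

With u = (3, 5), v = (3, 2):
u·v = 3·3 + 5·2 = 9 + 10 = 19.
|u| = √(3² + 5²) = √34, |v| = √(3² + 2²) = √13, so |u||v| = √(34·13) = √442.
cos θ = (u·v)/(|u||v|) = 19/√442 ≈ 0.903738
θ = arccos(0.903738) ≈ 25.35°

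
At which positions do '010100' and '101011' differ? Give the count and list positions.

Differing positions: 1, 2, 3, 4, 5, 6. Hamming distance = 6.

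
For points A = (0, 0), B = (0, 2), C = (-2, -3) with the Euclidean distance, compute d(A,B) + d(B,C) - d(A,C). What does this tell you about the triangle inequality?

d(A,B) = √(0² + 2²) = √4 = 2, d(B,C) = √(2² + 5²) = √29 ≈ 5.3852, d(A,C) = √(2² + 3²) = √13 ≈ 3.6056.
d(A,B) + d(B,C) - d(A,C) = 2 + 5.3852 - 3.6056 = 7.3852 - 3.6056 = 3.7796 (to 4 decimal places). This is ≥ 0, so the triangle inequality holds for these points.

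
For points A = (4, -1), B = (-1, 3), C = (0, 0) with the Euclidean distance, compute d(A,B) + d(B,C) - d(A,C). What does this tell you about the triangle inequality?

d(A,B) = √(5² + 4²) = √41 ≈ 6.4031, d(B,C) = √(1² + 3²) = √10 ≈ 3.1623, d(A,C) = √(4² + 1²) = √17 ≈ 4.1231.
d(A,B) + d(B,C) - d(A,C) = 6.4031 + 3.1623 - 4.1231 = 9.5654 - 4.1231 = 5.4423 (to 4 decimal places). This is ≥ 0, so the triangle inequality holds for these points.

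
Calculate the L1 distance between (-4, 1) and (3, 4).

Σ|x_i - y_i| = |-4 - 3| + |1 - 4| = 7 + 3 = 10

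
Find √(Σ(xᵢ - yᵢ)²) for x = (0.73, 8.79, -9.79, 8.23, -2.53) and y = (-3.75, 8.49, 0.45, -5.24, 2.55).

√(Σ(x_i - y_i)²) = √((0.73 - (-3.75))² + (8.79 - 8.49)² + (-9.79 - 0.45)² + (8.23 - (-5.24))² + (-2.53 - 2.55)²)
= √(4.48² + 0.3² + (-10.24)² + 13.47² + (-5.08)²) = √(20.0704 + 0.09 + 104.8576 + 181.4409 + 25.8064) = √332.2653 ≈ 18.2281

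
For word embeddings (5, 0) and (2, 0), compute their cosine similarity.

With u = (5, 0), v = (2, 0):
u·v = 5·2 + 0·0 = 10 + 0 = 10.
|u| = √(5² + 0²) = √25, |v| = √(2² + 0²) = √4, so |u||v| = √(25·4) = √100 = 10.
cos θ = (u·v)/(|u||v|) = 10/10 = 1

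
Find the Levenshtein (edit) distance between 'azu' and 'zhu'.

Let D[i][j] be the edit distance between the first i characters of 'azu' and the first j characters of 'zhu', with D[i][0] = i, D[0][j] = j, and D[i][j] = D[i-1][j-1] if the characters match, else 1 + min(D[i-1][j], D[i][j-1], D[i-1][j-1]). Filling the table (rows: prefixes of 'azu', columns: prefixes of 'zhu'):
     ε  z  h  u
  ε  0  1  2  3
  a  1  1  2  3
  z  2  1  2  3
  u  3  2  2  2
The bottom-right entry gives D[3][3] = 2, so no sequence of fewer than 2 edits works. Backtracking through the table gives one optimal edit sequence (2 edits):
  azu → zzu (sub a→z @1)
  zzu → zhu (sub z→h @2)
Edit distance = 2.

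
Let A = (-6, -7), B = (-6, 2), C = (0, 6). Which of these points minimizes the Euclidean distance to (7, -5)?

Distances: d(A) ≈ 13.1529, d(B) ≈ 14.7648, d(C) ≈ 13.0384. Nearest: C = (0, 6) with distance 13.0384.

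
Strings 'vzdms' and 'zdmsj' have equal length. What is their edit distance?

Let D[i][j] be the edit distance between the first i characters of 'vzdms' and the first j characters of 'zdmsj', with D[i][0] = i, D[0][j] = j, and D[i][j] = D[i-1][j-1] if the characters match, else 1 + min(D[i-1][j], D[i][j-1], D[i-1][j-1]). Filling the table (rows: prefixes of 'vzdms', columns: prefixes of 'zdmsj'):
     ε  z  d  m  s  j
  ε  0  1  2  3  4  5
  v  1  1  2  3  4  5
  z  2  1  2  3  4  5
  d  3  2  1  2  3  4
  m  4  3  2  1  2  3
  s  5  4  3  2  1  2
The bottom-right entry gives D[5][5] = 2, so no sequence of fewer than 2 edits works. Backtracking through the table gives one optimal edit sequence (2 edits):
  vzdms → zdms (del v @1)
  zdms → zdmsj (ins j @5)
Edit distance = 2.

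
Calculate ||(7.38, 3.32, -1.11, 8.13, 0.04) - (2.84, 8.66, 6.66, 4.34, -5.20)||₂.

√(Σ(x_i - y_i)²) = √((7.38 - 2.84)² + (3.32 - 8.66)² + (-1.11 - 6.66)² + (8.13 - 4.34)² + (0.04 - (-5.2))²)
= √(4.54² + (-5.34)² + (-7.77)² + 3.79² + 5.24²) = √(20.6116 + 28.5156 + 60.3729 + 14.3641 + 27.4576) = √151.3218 ≈ 12.3013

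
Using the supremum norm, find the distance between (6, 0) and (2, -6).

max(|x_i - y_i|) = max(|6 - 2|, |0 - (-6)|) = max(4, 6) = 6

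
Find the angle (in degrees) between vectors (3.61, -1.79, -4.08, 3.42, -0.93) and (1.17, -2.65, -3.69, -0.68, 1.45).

With u = (3.61, -1.79, -4.08, 3.42, -0.93), v = (1.17, -2.65, -3.69, -0.68, 1.45):
u·v = 3.61·1.17 + (-1.79)·(-2.65) + (-4.08)·(-3.69) + 3.42·(-0.68) + (-0.93)·1.45 = 4.2237 + 4.7435 + 15.0552 + (-2.3256) + (-1.3485) = 20.3483.
|u| = √(3.61² + (-1.79)² + (-4.08)² + 3.42² + (-0.93)²) = √(13.0321 + 3.2041 + 16.6464 + 11.6964 + 0.8649) = √45.4439, |v| = √(1.17² + (-2.65)² + (-3.69)² + (-0.68)² + 1.45²) = √(1.3689 + 7.0225 + 13.6161 + 0.4624 + 2.1025) = √24.5724.
cos θ = (u·v)/(|u||v|) = 20.3483/(√45.4439·√24.5724) ≈ 0.608929
θ = arccos(0.608929) ≈ 52.49°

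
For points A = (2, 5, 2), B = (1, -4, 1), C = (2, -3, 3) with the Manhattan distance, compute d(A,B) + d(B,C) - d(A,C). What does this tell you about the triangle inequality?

d(A,B) = 1 + 9 + 1 = 11, d(B,C) = 1 + 1 + 2 = 4, d(A,C) = 0 + 8 + 1 = 9.
d(A,B) + d(B,C) - d(A,C) = 11 + 4 - 9 = 15 - 9 = 6. This is ≥ 0, so the triangle inequality holds for these points.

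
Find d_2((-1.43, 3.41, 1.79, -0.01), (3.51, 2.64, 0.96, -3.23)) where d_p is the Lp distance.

(Σ|x_i - y_i|^2)^(1/2) = (|-1.43 - 3.51|^2 + |3.41 - 2.64|^2 + |1.79 - 0.96|^2 + |-0.01 - (-3.23)|^2)^(1/2)
= (4.94^2 + 0.77^2 + 0.83^2 + 3.22^2)^(1/2) = (24.4036 + 0.5929 + 0.6889 + 10.3684)^(1/2) = (36.0538)^(1/2) ≈ 6.0045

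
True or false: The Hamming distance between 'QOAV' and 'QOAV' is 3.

Differing positions: none. Hamming distance = 0, so the claim that d_H = 3 is false.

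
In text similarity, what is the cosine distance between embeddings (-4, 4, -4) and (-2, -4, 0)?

With u = (-4, 4, -4), v = (-2, -4, 0):
u·v = (-4)·(-2) + 4·(-4) + (-4)·0 = 8 + (-16) + 0 = -8.
|u| = √((-4)² + 4² + (-4)²) = √48, |v| = √((-2)² + (-4)² + 0²) = √20, so |u||v| = √(48·20) = √960.
cos θ = (u·v)/(|u||v|) = -8/√960 ≈ -0.2582
Cosine distance = 1 - cos θ ≈ 1 - (-0.2582) = 1.2582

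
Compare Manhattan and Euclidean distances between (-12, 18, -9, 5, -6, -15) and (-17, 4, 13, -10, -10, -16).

L1 = |-12 - (-17)| + |18 - 4| + |-9 - 13| + |5 - (-10)| + |-6 - (-10)| + |-15 - (-16)| = 5 + 14 + 22 + 15 + 4 + 1 = 61
L2 = √(5² + 14² + 22² + 15² + 4² + 1²) = √947 ≈ 30.7734
L1 ≥ L2 always (equality iff movement is along one axis); L1 > L2 here.
Ratio L1/L2 = 61/√947 ≈ 1.9822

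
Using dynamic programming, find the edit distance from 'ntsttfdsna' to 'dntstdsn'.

Let D[i][j] be the edit distance between the first i characters of 'ntsttfdsna' and the first j characters of 'dntstdsn', with D[i][0] = i, D[0][j] = j, and D[i][j] = D[i-1][j-1] if the characters match, else 1 + min(D[i-1][j], D[i][j-1], D[i-1][j-1]). Filling the table (rows: prefixes of 'ntsttfdsna', columns: prefixes of 'dntstdsn'):
     ε  d  n  t  s  t  d  s  n
  ε  0  1  2  3  4  5  6  7  8
  n  1  1  1  2  3  4  5  6  7
  t  2  2  2  1  2  3  4  5  6
  s  3  3  3  2  1  2  3  4  5
  t  4  4  4  3  2  1  2  3  4
  t  5  5  5  4  3  2  2  3  4
  f  6  6  6  5  4  3  3  3  4
  d  7  6  7  6  5  4  3  4  4
  s  8  7  7  7  6  5  4  3  4
  n  9  8  7  8  7  6  5  4  3
  a 10  9  8  8  8  7  6  5  4
The bottom-right entry gives D[10][8] = 4, so no sequence of fewer than 4 edits works. Backtracking through the table gives one optimal edit sequence (4 edits):
  ntsttfdsna → dntsttfdsna (ins d @1)
  dntsttfdsna → dntstfdsna (del t @5)
  dntstfdsna → dntstdsna (del f @6)
  dntstdsna → dntstdsn (del a @9)
Edit distance = 4.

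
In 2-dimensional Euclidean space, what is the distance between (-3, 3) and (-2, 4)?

√(Σ(x_i - y_i)²) = √((-3 - (-2))² + (3 - 4)²)
= √((-1)² + (-1)²) = √(1 + 1) = √2 ≈ 1.4142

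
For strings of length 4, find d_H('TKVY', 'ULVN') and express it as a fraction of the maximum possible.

Differing positions: 1, 2, 4. Hamming distance = 3. The maximum possible Hamming distance for length-4 strings is 4, so d_H/4 = 3/4 = 0.75.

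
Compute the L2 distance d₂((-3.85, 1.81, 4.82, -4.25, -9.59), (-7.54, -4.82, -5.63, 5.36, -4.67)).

√(Σ(x_i - y_i)²) = √((-3.85 - (-7.54))² + (1.81 - (-4.82))² + (4.82 - (-5.63))² + (-4.25 - 5.36)² + (-9.59 - (-4.67))²)
= √(3.69² + 6.63² + 10.45² + (-9.61)² + (-4.92)²) = √(13.6161 + 43.9569 + 109.2025 + 92.3521 + 24.2064) = √283.334 ≈ 16.8325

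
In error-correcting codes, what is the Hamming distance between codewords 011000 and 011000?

Differing positions: none. Hamming distance = 0.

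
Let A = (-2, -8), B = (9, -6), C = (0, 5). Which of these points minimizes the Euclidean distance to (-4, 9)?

Distances: d(A) ≈ 17.1172, d(B) ≈ 19.8494, d(C) ≈ 5.6569. Nearest: C = (0, 5) with distance 5.6569.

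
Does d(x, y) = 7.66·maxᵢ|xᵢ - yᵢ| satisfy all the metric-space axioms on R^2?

Yes. The L∞ (Chebyshev) norm induces a metric on R^2, and multiplying a metric by a positive constant 7.66 > 0 preserves all four axioms: non-negativity (7.66·||x-y|| ≥ 0), identity (7.66·||x-y|| = 0 ⟺ ||x-y|| = 0 ⟺ x = y), symmetry (||x-y|| = ||y-x||), and the triangle inequality (7.66·||x-z|| ≤ 7.66·||x-y|| + 7.66·||y-z||). So d is a metric.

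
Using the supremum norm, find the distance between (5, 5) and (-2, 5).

max(|x_i - y_i|) = max(|5 - (-2)|, |5 - 5|) = max(7, 0) = 7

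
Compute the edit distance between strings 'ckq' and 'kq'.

Let D[i][j] be the edit distance between the first i characters of 'ckq' and the first j characters of 'kq', with D[i][0] = i, D[0][j] = j, and D[i][j] = D[i-1][j-1] if the characters match, else 1 + min(D[i-1][j], D[i][j-1], D[i-1][j-1]). Filling the table (rows: prefixes of 'ckq', columns: prefixes of 'kq'):
     ε  k  q
  ε  0  1  2
  c  1  1  2
  k  2  1  2
  q  3  2  1
The bottom-right entry gives D[3][2] = 1, so no sequence of fewer than 1 edit works. Backtracking through the table gives one optimal edit sequence (1 edit):
  ckq → kq (del c @1)
Edit distance = 1.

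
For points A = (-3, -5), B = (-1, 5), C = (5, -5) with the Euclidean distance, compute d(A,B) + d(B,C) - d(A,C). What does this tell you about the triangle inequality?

d(A,B) = √(2² + 10²) = √104 ≈ 10.198, d(B,C) = √(6² + 10²) = √136 ≈ 11.6619, d(A,C) = √(8² + 0²) = √64 = 8.
d(A,B) + d(B,C) - d(A,C) = 10.198 + 11.6619 - 8 = 21.8599 - 8 = 13.8599 (to 4 decimal places). This is ≥ 0, so the triangle inequality holds for these points.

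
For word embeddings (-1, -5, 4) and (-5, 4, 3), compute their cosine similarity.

With u = (-1, -5, 4), v = (-5, 4, 3):
u·v = (-1)·(-5) + (-5)·4 + 4·3 = 5 + (-20) + 12 = -3.
|u| = √((-1)² + (-5)² + 4²) = √42, |v| = √((-5)² + 4² + 3²) = √50, so |u||v| = √(42·50) = √2100.
cos θ = (u·v)/(|u||v|) = -3/√2100 ≈ -0.0655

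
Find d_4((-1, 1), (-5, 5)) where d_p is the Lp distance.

(Σ|x_i - y_i|^4)^(1/4) = (|-1 - (-5)|^4 + |1 - 5|^4)^(1/4)
= (4^4 + 4^4)^(1/4) = (256 + 256)^(1/4) = (512)^(1/4) ≈ 4.7568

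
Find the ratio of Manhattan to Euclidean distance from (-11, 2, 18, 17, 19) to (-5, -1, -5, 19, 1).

L1 = |-11 - (-5)| + |2 - (-1)| + |18 - (-5)| + |17 - 19| + |19 - 1| = 6 + 3 + 23 + 2 + 18 = 52
L2 = √(6² + 3² + 23² + 2² + 18²) = √902 ≈ 30.0333
L1 ≥ L2 always (equality iff movement is along one axis); L1 > L2 here.
Ratio L1/L2 = 52/√902 ≈ 1.7314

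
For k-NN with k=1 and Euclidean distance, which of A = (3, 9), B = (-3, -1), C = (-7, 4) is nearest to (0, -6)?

Distances: d(A) ≈ 15.2971, d(B) ≈ 5.831, d(C) ≈ 12.2066. Nearest: B = (-3, -1) with distance 5.831.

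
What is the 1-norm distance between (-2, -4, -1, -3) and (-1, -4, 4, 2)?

Σ|x_i - y_i| = |-2 - (-1)| + |-4 - (-4)| + |-1 - 4| + |-3 - 2| = 1 + 0 + 5 + 5 = 11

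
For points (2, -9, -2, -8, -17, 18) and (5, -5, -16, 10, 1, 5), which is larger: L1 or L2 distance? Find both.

L1 = |2 - 5| + |-9 - (-5)| + |-2 - (-16)| + |-8 - 10| + |-17 - 1| + |18 - 5| = 3 + 4 + 14 + 18 + 18 + 13 = 70
L2 = √(3² + 4² + 14² + 18² + 18² + 13²) = √1038 ≈ 32.218
L1 ≥ L2 always (equality iff movement is along one axis); L1 > L2 here.
Ratio L1/L2 = 70/√1038 ≈ 2.1727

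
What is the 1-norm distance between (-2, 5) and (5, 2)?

Σ|x_i - y_i| = |-2 - 5| + |5 - 2| = 7 + 3 = 10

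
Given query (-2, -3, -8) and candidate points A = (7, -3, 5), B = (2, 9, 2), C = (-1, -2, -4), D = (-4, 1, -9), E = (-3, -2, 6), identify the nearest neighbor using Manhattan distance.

Distances: d(A) = 22, d(B) = 26, d(C) = 6, d(D) = 7, d(E) = 16. Nearest: C = (-1, -2, -4) with distance 6.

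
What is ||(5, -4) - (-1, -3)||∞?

max(|x_i - y_i|) = max(|5 - (-1)|, |-4 - (-3)|) = max(6, 1) = 6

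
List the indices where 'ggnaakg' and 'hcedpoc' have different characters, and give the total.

Differing positions: 1, 2, 3, 4, 5, 6, 7. Hamming distance = 7.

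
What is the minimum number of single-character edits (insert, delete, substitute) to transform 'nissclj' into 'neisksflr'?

Let D[i][j] be the edit distance between the first i characters of 'nissclj' and the first j characters of 'neisksflr', with D[i][0] = i, D[0][j] = j, and D[i][j] = D[i-1][j-1] if the characters match, else 1 + min(D[i-1][j], D[i][j-1], D[i-1][j-1]). Filling the table (rows: prefixes of 'nissclj', columns: prefixes of 'neisksflr'):
     ε  n  e  i  s  k  s  f  l  r
  ε  0  1  2  3  4  5  6  7  8  9
  n  1  0  1  2  3  4  5  6  7  8
  i  2  1  1  1  2  3  4  5  6  7
  s  3  2  2  2  1  2  3  4  5  6
  s  4  3  3  3  2  2  2  3  4  5
  c  5  4  4  4  3  3  3  3  4  5
  l  6  5  5  5  4  4  4  4  3  4
  j  7  6  6  6  5  5  5  5  4  4
The bottom-right entry gives D[7][9] = 4, so no sequence of fewer than 4 edits works. Backtracking through the table gives one optimal edit sequence (4 edits):
  nissclj → neissclj (ins e @2)
  neissclj → neisksclj (ins k @5)
  neisksclj → neisksflj (sub c→f @7)
  neisksflj → neisksflr (sub j→r @9)
Edit distance = 4.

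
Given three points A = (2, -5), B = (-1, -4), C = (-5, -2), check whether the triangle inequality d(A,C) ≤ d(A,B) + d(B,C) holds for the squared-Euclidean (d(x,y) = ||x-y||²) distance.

d(A,B) = 3² + 1² = 10, d(B,C) = 4² + 2² = 20, d(A,C) = 7² + 3² = 58.
d(A,C) = 58 > 10 + 20 = 30. Triangle inequality is VIOLATED. (Squared-Euclidean is not a metric — this is a counterexample.)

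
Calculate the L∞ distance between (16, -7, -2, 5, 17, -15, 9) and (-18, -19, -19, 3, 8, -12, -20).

max(|x_i - y_i|) = max(|16 - (-18)|, |-7 - (-19)|, |-2 - (-19)|, |5 - 3|, |17 - 8|, |-15 - (-12)|, |9 - (-20)|) = max(34, 12, 17, 2, 9, 3, 29) = 34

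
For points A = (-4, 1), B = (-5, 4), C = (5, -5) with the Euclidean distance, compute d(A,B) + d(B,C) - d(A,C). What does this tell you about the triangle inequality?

d(A,B) = √(1² + 3²) = √10 ≈ 3.1623, d(B,C) = √(10² + 9²) = √181 ≈ 13.4536, d(A,C) = √(9² + 6²) = √117 ≈ 10.8167.
d(A,B) + d(B,C) - d(A,C) = 3.1623 + 13.4536 - 10.8167 = 16.6159 - 10.8167 = 5.7992 (to 4 decimal places). This is ≥ 0, so the triangle inequality holds for these points.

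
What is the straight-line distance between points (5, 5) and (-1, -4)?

√(Σ(x_i - y_i)²) = √((5 - (-1))² + (5 - (-4))²)
= √(6² + 9²) = √(36 + 81) = √117 ≈ 10.8167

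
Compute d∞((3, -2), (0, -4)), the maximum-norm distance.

max(|x_i - y_i|) = max(|3 - 0|, |-2 - (-4)|) = max(3, 2) = 3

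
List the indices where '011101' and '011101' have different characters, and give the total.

Differing positions: none. Hamming distance = 0.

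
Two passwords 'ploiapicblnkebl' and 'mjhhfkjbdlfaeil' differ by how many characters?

Differing positions: 1, 2, 3, 4, 5, 6, 7, 8, 9, 11, 12, 14. Hamming distance = 12.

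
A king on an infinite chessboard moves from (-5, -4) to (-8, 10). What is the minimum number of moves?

max(|x_i - y_i|) = max(|-5 - (-8)|, |-4 - 10|) = max(3, 14) = 14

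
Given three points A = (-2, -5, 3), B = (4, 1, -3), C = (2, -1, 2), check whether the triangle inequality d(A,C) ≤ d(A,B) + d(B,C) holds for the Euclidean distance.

d(A,B) = √(6² + 6² + 6²) = √108 ≈ 10.3923, d(B,C) = √(2² + 2² + 5²) = √33 ≈ 5.7446, d(A,C) = √(4² + 4² + 1²) = √33 ≈ 5.7446.
d(A,C) ≈ 5.7446 ≤ 10.3923 + 5.7446 = 16.1369. Triangle inequality is satisfied.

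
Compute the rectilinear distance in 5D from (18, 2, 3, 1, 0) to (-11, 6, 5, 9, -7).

Σ|x_i - y_i| = |18 - (-11)| + |2 - 6| + |3 - 5| + |1 - 9| + |0 - (-7)| = 29 + 4 + 2 + 8 + 7 = 50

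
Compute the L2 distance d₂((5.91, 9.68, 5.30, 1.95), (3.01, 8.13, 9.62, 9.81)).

√(Σ(x_i - y_i)²) = √((5.91 - 3.01)² + (9.68 - 8.13)² + (5.3 - 9.62)² + (1.95 - 9.81)²)
= √(2.9² + 1.55² + (-4.32)² + (-7.86)²) = √(8.41 + 2.4025 + 18.6624 + 61.7796) = √91.2545 ≈ 9.5527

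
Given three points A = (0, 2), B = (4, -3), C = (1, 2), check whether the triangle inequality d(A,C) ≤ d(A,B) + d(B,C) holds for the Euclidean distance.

d(A,B) = √(4² + 5²) = √41 ≈ 6.4031, d(B,C) = √(3² + 5²) = √34 ≈ 5.831, d(A,C) = √(1² + 0²) = √1 = 1.
d(A,C) = 1 ≤ 6.4031 + 5.831 = 12.2341. Triangle inequality is satisfied.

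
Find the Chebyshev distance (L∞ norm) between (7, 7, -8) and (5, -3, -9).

max(|x_i - y_i|) = max(|7 - 5|, |7 - (-3)|, |-8 - (-9)|) = max(2, 10, 1) = 10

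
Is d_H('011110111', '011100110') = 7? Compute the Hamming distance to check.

Differing positions: 5, 9. Hamming distance = 2, so the claim that d_H = 7 is false.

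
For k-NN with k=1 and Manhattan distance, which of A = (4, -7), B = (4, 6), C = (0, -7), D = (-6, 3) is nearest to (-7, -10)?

Distances: d(A) = 14, d(B) = 27, d(C) = 10, d(D) = 14. Nearest: C = (0, -7) with distance 10.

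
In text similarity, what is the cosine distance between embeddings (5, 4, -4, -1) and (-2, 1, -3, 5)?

With u = (5, 4, -4, -1), v = (-2, 1, -3, 5):
u·v = 5·(-2) + 4·1 + (-4)·(-3) + (-1)·5 = (-10) + 4 + 12 + (-5) = 1.
|u| = √(5² + 4² + (-4)² + (-1)²) = √58, |v| = √((-2)² + 1² + (-3)² + 5²) = √39, so |u||v| = √(58·39) = √2262.
cos θ = (u·v)/(|u||v|) = 1/√2262 ≈ 0.021
Cosine distance = 1 - cos θ ≈ 1 - 0.021 = 0.979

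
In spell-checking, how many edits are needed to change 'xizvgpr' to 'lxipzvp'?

Let D[i][j] be the edit distance between the first i characters of 'xizvgpr' and the first j characters of 'lxipzvp', with D[i][0] = i, D[0][j] = j, and D[i][j] = D[i-1][j-1] if the characters match, else 1 + min(D[i-1][j], D[i][j-1], D[i-1][j-1]). Filling the table (rows: prefixes of 'xizvgpr', columns: prefixes of 'lxipzvp'):
     ε  l  x  i  p  z  v  p
  ε  0  1  2  3  4  5  6  7
  x  1  1  1  2  3  4  5  6
  i  2  2  2  1  2  3  4  5
  z  3  3  3  2  2  2  3  4
  v  4  4  4  3  3  3  2  3
  g  5  5  5  4  4  4  3  3
  p  6  6  6  5  4  5  4  3
  r  7  7  7  6  5  5  5  4
The bottom-right entry gives D[7][7] = 4, so no sequence of fewer than 4 edits works. Backtracking through the table gives one optimal edit sequence (4 edits):
  xizvgpr → lxizvgpr (ins l @1)
  lxizvgpr → lxipzvgpr (ins p @4)
  lxipzvgpr → lxipzvpr (del g @7)
  lxipzvpr → lxipzvp (del r @8)
Edit distance = 4.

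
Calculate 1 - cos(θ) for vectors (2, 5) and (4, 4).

With u = (2, 5), v = (4, 4):
u·v = 2·4 + 5·4 = 8 + 20 = 28.
|u| = √(2² + 5²) = √29, |v| = √(4² + 4²) = √32, so |u||v| = √(29·32) = √928.
cos θ = (u·v)/(|u||v|) = 28/√928 ≈ 0.9191
Cosine distance = 1 - cos θ ≈ 1 - 0.9191 = 0.0809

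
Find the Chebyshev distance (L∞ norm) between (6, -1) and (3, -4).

max(|x_i - y_i|) = max(|6 - 3|, |-1 - (-4)|) = max(3, 3) = 3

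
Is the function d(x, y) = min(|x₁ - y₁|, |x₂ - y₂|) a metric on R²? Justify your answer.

No. d fails identity of indiscernibles: take x = (3, 0) and y = (3, 1). Then d(x,y) = min(|3 - 3|, |0 - 1|) = min(0, 1) = 0, yet x ≠ y.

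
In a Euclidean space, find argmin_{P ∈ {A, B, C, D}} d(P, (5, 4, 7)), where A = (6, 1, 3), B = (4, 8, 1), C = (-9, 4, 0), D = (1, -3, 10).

Distances: d(A) ≈ 5.099, d(B) ≈ 7.2801, d(C) ≈ 15.6525, d(D) ≈ 8.6023. Nearest: A = (6, 1, 3) with distance 5.099.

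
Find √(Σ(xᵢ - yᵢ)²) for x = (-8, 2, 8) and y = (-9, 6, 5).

√(Σ(x_i - y_i)²) = √((-8 - (-9))² + (2 - 6)² + (8 - 5)²)
= √(1² + (-4)² + 3²) = √(1 + 16 + 9) = √26 ≈ 5.099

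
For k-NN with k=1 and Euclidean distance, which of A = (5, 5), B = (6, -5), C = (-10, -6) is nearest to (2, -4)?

Distances: d(A) ≈ 9.4868, d(B) ≈ 4.1231, d(C) ≈ 12.1655. Nearest: B = (6, -5) with distance 4.1231.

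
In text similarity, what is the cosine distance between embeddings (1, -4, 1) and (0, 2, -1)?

With u = (1, -4, 1), v = (0, 2, -1):
u·v = 1·0 + (-4)·2 + 1·(-1) = 0 + (-8) + (-1) = -9.
|u| = √(1² + (-4)² + 1²) = √18, |v| = √(0² + 2² + (-1)²) = √5, so |u||v| = √(18·5) = √90.
cos θ = (u·v)/(|u||v|) = -9/√90 ≈ -0.9487
Cosine distance = 1 - cos θ ≈ 1 - (-0.9487) = 1.9487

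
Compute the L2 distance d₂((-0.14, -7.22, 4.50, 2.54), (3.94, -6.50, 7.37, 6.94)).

√(Σ(x_i - y_i)²) = √((-0.14 - 3.94)² + (-7.22 - (-6.5))² + (4.5 - 7.37)² + (2.54 - 6.94)²)
= √((-4.08)² + (-0.72)² + (-2.87)² + (-4.4)²) = √(16.6464 + 0.5184 + 8.2369 + 19.36) = √44.7617 ≈ 6.6904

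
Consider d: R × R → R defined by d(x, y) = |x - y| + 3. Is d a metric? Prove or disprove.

No. d fails identity of indiscernibles (specifically d(x,x) = 0): d(-2, -2) = |-2 - (-2)| + 3 = 0 + 3 = 3 ≠ 0.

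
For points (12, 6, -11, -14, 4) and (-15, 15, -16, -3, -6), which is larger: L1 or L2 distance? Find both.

L1 = |12 - (-15)| + |6 - 15| + |-11 - (-16)| + |-14 - (-3)| + |4 - (-6)| = 27 + 9 + 5 + 11 + 10 = 62
L2 = √(27² + 9² + 5² + 11² + 10²) = √1056 ≈ 32.4962
L1 ≥ L2 always (equality iff movement is along one axis); L1 > L2 here.
Ratio L1/L2 = 62/√1056 ≈ 1.9079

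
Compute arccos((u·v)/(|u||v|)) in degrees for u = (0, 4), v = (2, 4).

With u = (0, 4), v = (2, 4):
u·v = 0·2 + 4·4 = 0 + 16 = 16.
|u| = √(0² + 4²) = √16, |v| = √(2² + 4²) = √20, so |u||v| = √(16·20) = √320.
cos θ = (u·v)/(|u||v|) = 16/√320 ≈ 0.894427
θ = arccos(0.894427) ≈ 26.57°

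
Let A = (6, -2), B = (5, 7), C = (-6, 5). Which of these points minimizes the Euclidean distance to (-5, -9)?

Distances: d(A) ≈ 13.0384, d(B) ≈ 18.868, d(C) ≈ 14.0357. Nearest: A = (6, -2) with distance 13.0384.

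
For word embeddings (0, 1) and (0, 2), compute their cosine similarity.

With u = (0, 1), v = (0, 2):
u·v = 0·0 + 1·2 = 0 + 2 = 2.
|u| = √(0² + 1²) = √1, |v| = √(0² + 2²) = √4, so |u||v| = √(1·4) = √4 = 2.
cos θ = (u·v)/(|u||v|) = 2/2 = 1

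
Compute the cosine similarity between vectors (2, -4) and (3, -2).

With u = (2, -4), v = (3, -2):
u·v = 2·3 + (-4)·(-2) = 6 + 8 = 14.
|u| = √(2² + (-4)²) = √20, |v| = √(3² + (-2)²) = √13, so |u||v| = √(20·13) = √260.
cos θ = (u·v)/(|u||v|) = 14/√260 ≈ 0.8682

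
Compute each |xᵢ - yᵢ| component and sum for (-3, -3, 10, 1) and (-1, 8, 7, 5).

Σ|x_i - y_i| = |-3 - (-1)| + |-3 - 8| + |10 - 7| + |1 - 5| = 2 + 11 + 3 + 4 = 20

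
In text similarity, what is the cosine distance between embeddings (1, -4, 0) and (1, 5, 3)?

With u = (1, -4, 0), v = (1, 5, 3):
u·v = 1·1 + (-4)·5 + 0·3 = 1 + (-20) + 0 = -19.
|u| = √(1² + (-4)² + 0²) = √17, |v| = √(1² + 5² + 3²) = √35, so |u||v| = √(17·35) = √595.
cos θ = (u·v)/(|u||v|) = -19/√595 ≈ -0.7789
Cosine distance = 1 - cos θ ≈ 1 - (-0.7789) = 1.7789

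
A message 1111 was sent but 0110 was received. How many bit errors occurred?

Differing positions: 1, 4. Hamming distance = 2.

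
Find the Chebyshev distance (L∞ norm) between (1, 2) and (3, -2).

max(|x_i - y_i|) = max(|1 - 3|, |2 - (-2)|) = max(2, 4) = 4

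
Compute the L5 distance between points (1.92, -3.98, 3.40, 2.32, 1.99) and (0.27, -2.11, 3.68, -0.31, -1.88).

(Σ|x_i - y_i|^5)^(1/5) = (|1.92 - 0.27|^5 + |-3.98 - (-2.11)|^5 + |3.4 - 3.68|^5 + |2.32 - (-0.31)|^5 + |1.99 - (-1.88)|^5)^(1/5)
= (1.65^5 + 1.87^5 + 0.28^5 + 2.63^5 + 3.87^5)^(1/5) ≈ (12.2298 + 22.8669 + 0.0017 + 125.8284 + 868.0702)^(1/5) = (1028.997)^(1/5) ≈ 4.0039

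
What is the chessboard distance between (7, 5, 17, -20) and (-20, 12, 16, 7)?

max(|x_i - y_i|) = max(|7 - (-20)|, |5 - 12|, |17 - 16|, |-20 - 7|) = max(27, 7, 1, 27) = 27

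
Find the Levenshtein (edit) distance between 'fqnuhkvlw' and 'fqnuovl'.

Let D[i][j] be the edit distance between the first i characters of 'fqnuhkvlw' and the first j characters of 'fqnuovl', with D[i][0] = i, D[0][j] = j, and D[i][j] = D[i-1][j-1] if the characters match, else 1 + min(D[i-1][j], D[i][j-1], D[i-1][j-1]). Filling the table (rows: prefixes of 'fqnuhkvlw', columns: prefixes of 'fqnuovl'):
     ε  f  q  n  u  o  v  l
  ε  0  1  2  3  4  5  6  7
  f  1  0  1  2  3  4  5  6
  q  2  1  0  1  2  3  4  5
  n  3  2  1  0  1  2  3  4
  u  4  3  2  1  0  1  2  3
  h  5  4  3  2  1  1  2  3
  k  6  5  4  3  2  2  2  3
  v  7  6  5  4  3  3  2  3
  l  8  7  6  5  4  4  3  2
  w  9  8  7  6  5  5  4  3
The bottom-right entry gives D[9][7] = 3, so no sequence of fewer than 3 edits works. Backtracking through the table gives one optimal edit sequence (3 edits):
  fqnuhkvlw → fqnukvlw (del h @5)
  fqnukvlw → fqnuovlw (sub k→o @5)
  fqnuovlw → fqnuovl (del w @8)
Edit distance = 3.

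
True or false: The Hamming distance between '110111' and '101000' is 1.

Differing positions: 2, 3, 4, 5, 6. Hamming distance = 5, so the claim that d_H = 1 is false.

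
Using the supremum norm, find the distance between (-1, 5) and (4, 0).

max(|x_i - y_i|) = max(|-1 - 4|, |5 - 0|) = max(5, 5) = 5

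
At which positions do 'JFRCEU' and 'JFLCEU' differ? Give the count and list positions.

Differing positions: 3. Hamming distance = 1.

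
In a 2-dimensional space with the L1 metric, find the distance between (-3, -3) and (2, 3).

Σ|x_i - y_i| = |-3 - 2| + |-3 - 3| = 5 + 6 = 11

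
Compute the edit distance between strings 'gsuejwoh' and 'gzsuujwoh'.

Let D[i][j] be the edit distance between the first i characters of 'gsuejwoh' and the first j characters of 'gzsuujwoh', with D[i][0] = i, D[0][j] = j, and D[i][j] = D[i-1][j-1] if the characters match, else 1 + min(D[i-1][j], D[i][j-1], D[i-1][j-1]). Filling the table (rows: prefixes of 'gsuejwoh', columns: prefixes of 'gzsuujwoh'):
     ε  g  z  s  u  u  j  w  o  h
  ε  0  1  2  3  4  5  6  7  8  9
  g  1  0  1  2  3  4  5  6  7  8
  s  2  1  1  1  2  3  4  5  6  7
  u  3  2  2  2  1  2  3  4  5  6
  e  4  3  3  3  2  2  3  4  5  6
  j  5  4  4  4  3  3  2  3  4  5
  w  6  5  5  5  4  4  3  2  3  4
  o  7  6  6  6  5  5  4  3  2  3
  h  8  7  7  7  6  6  5  4  3  2
The bottom-right entry gives D[8][9] = 2, so no sequence of fewer than 2 edits works. Backtracking through the table gives one optimal edit sequence (2 edits):
  gsuejwoh → gzsuejwoh (ins z @2)
  gzsuejwoh → gzsuujwoh (sub e→u @5)
Edit distance = 2.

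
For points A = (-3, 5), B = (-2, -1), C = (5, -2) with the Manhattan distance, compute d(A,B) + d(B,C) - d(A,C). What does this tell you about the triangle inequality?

d(A,B) = 1 + 6 = 7, d(B,C) = 7 + 1 = 8, d(A,C) = 8 + 7 = 15.
d(A,B) + d(B,C) - d(A,C) = 7 + 8 - 15 = 15 - 15 = 0. This is ≥ 0, so the triangle inequality holds for these points.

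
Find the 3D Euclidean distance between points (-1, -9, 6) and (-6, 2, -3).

√(Σ(x_i - y_i)²) = √((-1 - (-6))² + (-9 - 2)² + (6 - (-3))²)
= √(5² + (-11)² + 9²) = √(25 + 121 + 81) = √227 ≈ 15.0665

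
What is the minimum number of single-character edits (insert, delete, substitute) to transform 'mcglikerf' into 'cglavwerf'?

Let D[i][j] be the edit distance between the first i characters of 'mcglikerf' and the first j characters of 'cglavwerf', with D[i][0] = i, D[0][j] = j, and D[i][j] = D[i-1][j-1] if the characters match, else 1 + min(D[i-1][j], D[i][j-1], D[i-1][j-1]). Filling the table (rows: prefixes of 'mcglikerf', columns: prefixes of 'cglavwerf'):
     ε  c  g  l  a  v  w  e  r  f
  ε  0  1  2  3  4  5  6  7  8  9
  m  1  1  2  3  4  5  6  7  8  9
  c  2  1  2  3  4  5  6  7  8  9
  g  3  2  1  2  3  4  5  6  7  8
  l  4  3  2  1  2  3  4  5  6  7
  i  5  4  3  2  2  3  4  5  6  7
  k  6  5  4  3  3  3  4  5  6  7
  e  7  6  5  4  4  4  4  4  5  6
  r  8  7  6  5  5  5  5  5  4  5
  f  9  8  7  6  6  6  6  6  5  4
The bottom-right entry gives D[9][9] = 4, so no sequence of fewer than 4 edits works. Backtracking through the table gives one optimal edit sequence (4 edits):
  mcglikerf → cglikerf (del m @1)
  cglikerf → cglaikerf (ins a @4)
  cglaikerf → cglavkerf (sub i→v @5)
  cglavkerf → cglavwerf (sub k→w @6)
Edit distance = 4.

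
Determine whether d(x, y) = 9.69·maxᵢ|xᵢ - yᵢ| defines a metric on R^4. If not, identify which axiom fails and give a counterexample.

Yes. The L∞ (Chebyshev) norm induces a metric on R^4, and multiplying a metric by a positive constant 9.69 > 0 preserves all four axioms: non-negativity (9.69·||x-y|| ≥ 0), identity (9.69·||x-y|| = 0 ⟺ ||x-y|| = 0 ⟺ x = y), symmetry (||x-y|| = ||y-x||), and the triangle inequality (9.69·||x-z|| ≤ 9.69·||x-y|| + 9.69·||y-z||). So d is a metric.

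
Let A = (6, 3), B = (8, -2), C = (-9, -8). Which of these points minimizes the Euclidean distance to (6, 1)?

Distances: d(A) = 2, d(B) ≈ 3.6056, d(C) ≈ 17.4929. Nearest: A = (6, 3) with distance 2.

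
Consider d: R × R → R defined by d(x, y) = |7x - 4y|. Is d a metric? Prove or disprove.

No. d fails symmetry: d(7, 6) = |7·7 - 4·6| = |25| = 25, but d(6, 7) = |7·6 - 4·7| = |14| = 14. Since 25 ≠ 14, d(x,y) ≠ d(y,x) in general.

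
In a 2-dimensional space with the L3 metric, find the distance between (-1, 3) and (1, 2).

(Σ|x_i - y_i|^3)^(1/3) = (|-1 - 1|^3 + |3 - 2|^3)^(1/3)
= (2^3 + 1^3)^(1/3) = (8 + 1)^(1/3) = (9)^(1/3) ≈ 2.0801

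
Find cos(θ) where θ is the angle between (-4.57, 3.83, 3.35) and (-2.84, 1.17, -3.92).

With u = (-4.57, 3.83, 3.35), v = (-2.84, 1.17, -3.92):
u·v = (-4.57)·(-2.84) + 3.83·1.17 + 3.35·(-3.92) = 12.9788 + 4.4811 + (-13.132) = 4.3279.
|u| = √((-4.57)² + 3.83² + 3.35²) = √(20.8849 + 14.6689 + 11.2225) = √46.7763, |v| = √((-2.84)² + 1.17² + (-3.92)²) = √(8.0656 + 1.3689 + 15.3664) = √24.8009.
cos θ = (u·v)/(|u||v|) = 4.3279/(√46.7763·√24.8009) ≈ 0.1271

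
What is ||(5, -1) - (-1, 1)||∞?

max(|x_i - y_i|) = max(|5 - (-1)|, |-1 - 1|) = max(6, 2) = 6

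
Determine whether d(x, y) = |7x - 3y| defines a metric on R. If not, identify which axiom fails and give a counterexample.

No. d fails symmetry: d(1, 9) = |7·1 - 3·9| = |-20| = 20, but d(9, 1) = |7·9 - 3·1| = |60| = 60. Since 20 ≠ 60, d(x,y) ≠ d(y,x) in general.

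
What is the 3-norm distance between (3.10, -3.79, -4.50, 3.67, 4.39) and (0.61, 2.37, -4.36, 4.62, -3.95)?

(Σ|x_i - y_i|^3)^(1/3) = (|3.1 - 0.61|^3 + |-3.79 - 2.37|^3 + |-4.5 - (-4.36)|^3 + |3.67 - 4.62|^3 + |4.39 - (-3.95)|^3)^(1/3)
= (2.49^3 + 6.16^3 + 0.14^3 + 0.95^3 + 8.34^3)^(1/3) ≈ (15.4382 + 233.7449 + 0.0027 + 0.8574 + 580.0937)^(1/3) = (830.1369)^(1/3) ≈ 9.3983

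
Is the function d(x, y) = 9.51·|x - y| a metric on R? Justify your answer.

Yes. Since |x - y| is a metric on R and 9.51 > 0, the positive scalar multiple 9.51·|x - y| is also a metric: scaling by a positive constant preserves non-negativity, identity (d=0 ⟺ |x-y|=0 ⟺ x=y), symmetry, and the triangle inequality.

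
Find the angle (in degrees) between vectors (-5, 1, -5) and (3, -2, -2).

With u = (-5, 1, -5), v = (3, -2, -2):
u·v = (-5)·3 + 1·(-2) + (-5)·(-2) = (-15) + (-2) + 10 = -7.
|u| = √((-5)² + 1² + (-5)²) = √51, |v| = √(3² + (-2)² + (-2)²) = √17, so |u||v| = √(51·17) = √867.
cos θ = (u·v)/(|u||v|) = -7/√867 ≈ -0.237732
θ = arccos(-0.237732) ≈ 103.75°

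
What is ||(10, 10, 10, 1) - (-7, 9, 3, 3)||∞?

max(|x_i - y_i|) = max(|10 - (-7)|, |10 - 9|, |10 - 3|, |1 - 3|) = max(17, 1, 7, 2) = 17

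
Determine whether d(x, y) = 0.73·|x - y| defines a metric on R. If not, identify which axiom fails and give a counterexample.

Yes. Since |x - y| is a metric on R and 0.73 > 0, the positive scalar multiple 0.73·|x - y| is also a metric: scaling by a positive constant preserves non-negativity, identity (d=0 ⟺ |x-y|=0 ⟺ x=y), symmetry, and the triangle inequality.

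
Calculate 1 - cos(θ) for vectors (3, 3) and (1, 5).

With u = (3, 3), v = (1, 5):
u·v = 3·1 + 3·5 = 3 + 15 = 18.
|u| = √(3² + 3²) = √18, |v| = √(1² + 5²) = √26, so |u||v| = √(18·26) = √468.
cos θ = (u·v)/(|u||v|) = 18/√468 ≈ 0.8321
Cosine distance = 1 - cos θ ≈ 1 - 0.8321 = 0.1679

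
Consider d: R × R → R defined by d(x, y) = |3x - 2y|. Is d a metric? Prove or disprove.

No. d fails symmetry: d(6, 5) = |3·6 - 2·5| = |8| = 8, but d(5, 6) = |3·5 - 2·6| = |3| = 3. Since 8 ≠ 3, d(x,y) ≠ d(y,x) in general.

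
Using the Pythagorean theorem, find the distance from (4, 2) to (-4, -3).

√(Σ(x_i - y_i)²) = √((4 - (-4))² + (2 - (-3))²)
= √(8² + 5²) = √(64 + 25) = √89 ≈ 9.434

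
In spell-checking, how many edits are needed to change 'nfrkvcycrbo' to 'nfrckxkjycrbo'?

Let D[i][j] be the edit distance between the first i characters of 'nfrkvcycrbo' and the first j characters of 'nfrckxkjycrbo', with D[i][0] = i, D[0][j] = j, and D[i][j] = D[i-1][j-1] if the characters match, else 1 + min(D[i-1][j], D[i][j-1], D[i-1][j-1]). Filling the table (rows: prefixes of 'nfrkvcycrbo', columns: prefixes of 'nfrckxkjycrbo'):
     ε  n  f  r  c  k  x  k  j  y  c  r  b  o
  ε  0  1  2  3  4  5  6  7  8  9 10 11 12 13
  n  1  0  1  2  3  4  5  6  7  8  9 10 11 12
  f  2  1  0  1  2  3  4  5  6  7  8  9 10 11
  r  3  2  1  0  1  2  3  4  5  6  7  8  9 10
  k  4  3  2  1  1  1  2  3  4  5  6  7  8  9
  v  5  4  3  2  2  2  2  3  4  5  6  7  8  9
  c  6  5  4  3  2  3  3  3  4  5  5  6  7  8
  y  7  6  5  4  3  3  4  4  4  4  5  6  7  8
  c  8  7  6  5  4  4  4  5  5  5  4  5  6  7
  r  9  8  7  6  5  5  5  5  6  6  5  4  5  6
  b 10  9  8  7  6  6  6  6  6  7  6  5  4  5
  o 11 10  9  8  7  7  7  7  7  7  7  6  5  4
The bottom-right entry gives D[11][13] = 4, so no sequence of fewer than 4 edits works. Backtracking through the table gives one optimal edit sequence (4 edits):
  nfrkvcycrbo → nfrckvcycrbo (ins c @4)
  nfrckvcycrbo → nfrckxvcycrbo (ins x @6)
  nfrckxvcycrbo → nfrckxkcycrbo (sub v→k @7)
  nfrckxkcycrbo → nfrckxkjycrbo (sub c→j @8)
Edit distance = 4.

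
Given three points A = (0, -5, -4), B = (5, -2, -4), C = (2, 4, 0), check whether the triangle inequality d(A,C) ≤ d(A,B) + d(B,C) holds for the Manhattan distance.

d(A,B) = 5 + 3 + 0 = 8, d(B,C) = 3 + 6 + 4 = 13, d(A,C) = 2 + 9 + 4 = 15.
d(A,C) = 15 ≤ 8 + 13 = 21. Triangle inequality is satisfied.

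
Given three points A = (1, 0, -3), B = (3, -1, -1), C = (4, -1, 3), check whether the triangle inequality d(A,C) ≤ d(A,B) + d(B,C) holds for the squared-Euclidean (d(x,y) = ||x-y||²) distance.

d(A,B) = 2² + 1² + 2² = 9, d(B,C) = 1² + 0² + 4² = 17, d(A,C) = 3² + 1² + 6² = 46.
d(A,C) = 46 > 9 + 17 = 26. Triangle inequality is VIOLATED. (Squared-Euclidean is not a metric — this is a counterexample.)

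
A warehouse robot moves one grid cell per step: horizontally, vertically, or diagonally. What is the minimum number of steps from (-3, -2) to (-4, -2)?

max(|x_i - y_i|) = max(|-3 - (-4)|, |-2 - (-2)|) = max(1, 0) = 1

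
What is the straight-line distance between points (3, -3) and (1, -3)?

√(Σ(x_i - y_i)²) = √((3 - 1)² + (-3 - (-3))²)
= √(2² + 0²) = √(4 + 0) = √4 = 2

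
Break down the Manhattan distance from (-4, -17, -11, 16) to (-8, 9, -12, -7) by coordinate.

Σ|x_i - y_i| = |-4 - (-8)| + |-17 - 9| + |-11 - (-12)| + |16 - (-7)| = 4 + 26 + 1 + 23 = 54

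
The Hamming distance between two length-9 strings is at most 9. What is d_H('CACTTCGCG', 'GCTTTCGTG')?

Differing positions: 1, 2, 3, 8. Hamming distance = 4. The maximum possible Hamming distance for length-9 strings is 9, so d_H/9 = 4/9 ≈ 0.4444.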